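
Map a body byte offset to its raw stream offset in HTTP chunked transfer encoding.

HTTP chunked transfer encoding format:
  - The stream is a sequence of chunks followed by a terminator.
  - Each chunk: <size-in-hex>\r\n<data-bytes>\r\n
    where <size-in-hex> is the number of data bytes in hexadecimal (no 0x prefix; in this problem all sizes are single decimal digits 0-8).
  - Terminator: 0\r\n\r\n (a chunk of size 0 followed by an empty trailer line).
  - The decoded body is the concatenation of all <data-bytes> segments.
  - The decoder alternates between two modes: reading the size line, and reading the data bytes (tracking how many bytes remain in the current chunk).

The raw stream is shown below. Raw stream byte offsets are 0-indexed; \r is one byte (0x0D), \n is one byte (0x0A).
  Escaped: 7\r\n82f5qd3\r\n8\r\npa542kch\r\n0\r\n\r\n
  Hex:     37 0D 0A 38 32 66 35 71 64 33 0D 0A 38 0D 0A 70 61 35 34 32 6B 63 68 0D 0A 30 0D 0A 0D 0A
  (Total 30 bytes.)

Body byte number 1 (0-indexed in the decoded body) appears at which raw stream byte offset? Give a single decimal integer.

Chunk 1: stream[0..1]='7' size=0x7=7, data at stream[3..10]='82f5qd3' -> body[0..7], body so far='82f5qd3'
Chunk 2: stream[12..13]='8' size=0x8=8, data at stream[15..23]='pa542kch' -> body[7..15], body so far='82f5qd3pa542kch'
Chunk 3: stream[25..26]='0' size=0 (terminator). Final body='82f5qd3pa542kch' (15 bytes)
Body byte 1 at stream offset 4

Answer: 4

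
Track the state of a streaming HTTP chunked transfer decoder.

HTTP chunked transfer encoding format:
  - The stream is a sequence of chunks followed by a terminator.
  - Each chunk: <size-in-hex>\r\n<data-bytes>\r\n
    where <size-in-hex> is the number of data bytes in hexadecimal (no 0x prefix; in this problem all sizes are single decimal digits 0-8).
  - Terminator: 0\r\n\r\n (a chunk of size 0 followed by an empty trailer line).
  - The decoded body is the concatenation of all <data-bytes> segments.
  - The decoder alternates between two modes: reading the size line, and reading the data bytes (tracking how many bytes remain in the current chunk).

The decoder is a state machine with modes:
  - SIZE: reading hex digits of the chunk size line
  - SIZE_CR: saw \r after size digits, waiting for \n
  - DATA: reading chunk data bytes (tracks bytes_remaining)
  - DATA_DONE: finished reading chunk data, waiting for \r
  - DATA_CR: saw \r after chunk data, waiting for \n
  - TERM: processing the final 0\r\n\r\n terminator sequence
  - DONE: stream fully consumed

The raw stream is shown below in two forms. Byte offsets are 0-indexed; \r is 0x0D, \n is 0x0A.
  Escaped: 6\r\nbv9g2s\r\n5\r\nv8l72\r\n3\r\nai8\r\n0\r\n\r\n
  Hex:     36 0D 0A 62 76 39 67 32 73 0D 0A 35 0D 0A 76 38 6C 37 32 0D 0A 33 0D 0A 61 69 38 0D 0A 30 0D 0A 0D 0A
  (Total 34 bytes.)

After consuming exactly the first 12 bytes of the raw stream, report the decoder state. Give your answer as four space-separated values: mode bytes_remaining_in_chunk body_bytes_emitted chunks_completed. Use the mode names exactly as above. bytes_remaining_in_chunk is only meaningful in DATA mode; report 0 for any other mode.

Answer: SIZE 0 6 1

Derivation:
Byte 0 = '6': mode=SIZE remaining=0 emitted=0 chunks_done=0
Byte 1 = 0x0D: mode=SIZE_CR remaining=0 emitted=0 chunks_done=0
Byte 2 = 0x0A: mode=DATA remaining=6 emitted=0 chunks_done=0
Byte 3 = 'b': mode=DATA remaining=5 emitted=1 chunks_done=0
Byte 4 = 'v': mode=DATA remaining=4 emitted=2 chunks_done=0
Byte 5 = '9': mode=DATA remaining=3 emitted=3 chunks_done=0
Byte 6 = 'g': mode=DATA remaining=2 emitted=4 chunks_done=0
Byte 7 = '2': mode=DATA remaining=1 emitted=5 chunks_done=0
Byte 8 = 's': mode=DATA_DONE remaining=0 emitted=6 chunks_done=0
Byte 9 = 0x0D: mode=DATA_CR remaining=0 emitted=6 chunks_done=0
Byte 10 = 0x0A: mode=SIZE remaining=0 emitted=6 chunks_done=1
Byte 11 = '5': mode=SIZE remaining=0 emitted=6 chunks_done=1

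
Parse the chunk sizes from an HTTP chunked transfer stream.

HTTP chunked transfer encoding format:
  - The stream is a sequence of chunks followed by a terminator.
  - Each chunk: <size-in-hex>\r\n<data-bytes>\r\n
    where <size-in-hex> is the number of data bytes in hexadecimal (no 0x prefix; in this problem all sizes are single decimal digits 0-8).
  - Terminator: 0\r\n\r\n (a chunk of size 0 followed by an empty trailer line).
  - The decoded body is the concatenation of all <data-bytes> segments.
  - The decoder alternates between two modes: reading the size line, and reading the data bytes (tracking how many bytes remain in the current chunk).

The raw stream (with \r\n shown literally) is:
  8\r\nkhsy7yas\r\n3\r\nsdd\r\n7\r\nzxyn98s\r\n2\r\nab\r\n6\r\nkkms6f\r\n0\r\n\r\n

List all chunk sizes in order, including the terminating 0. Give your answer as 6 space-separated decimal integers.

Answer: 8 3 7 2 6 0

Derivation:
Chunk 1: stream[0..1]='8' size=0x8=8, data at stream[3..11]='khsy7yas' -> body[0..8], body so far='khsy7yas'
Chunk 2: stream[13..14]='3' size=0x3=3, data at stream[16..19]='sdd' -> body[8..11], body so far='khsy7yassdd'
Chunk 3: stream[21..22]='7' size=0x7=7, data at stream[24..31]='zxyn98s' -> body[11..18], body so far='khsy7yassddzxyn98s'
Chunk 4: stream[33..34]='2' size=0x2=2, data at stream[36..38]='ab' -> body[18..20], body so far='khsy7yassddzxyn98sab'
Chunk 5: stream[40..41]='6' size=0x6=6, data at stream[43..49]='kkms6f' -> body[20..26], body so far='khsy7yassddzxyn98sabkkms6f'
Chunk 6: stream[51..52]='0' size=0 (terminator). Final body='khsy7yassddzxyn98sabkkms6f' (26 bytes)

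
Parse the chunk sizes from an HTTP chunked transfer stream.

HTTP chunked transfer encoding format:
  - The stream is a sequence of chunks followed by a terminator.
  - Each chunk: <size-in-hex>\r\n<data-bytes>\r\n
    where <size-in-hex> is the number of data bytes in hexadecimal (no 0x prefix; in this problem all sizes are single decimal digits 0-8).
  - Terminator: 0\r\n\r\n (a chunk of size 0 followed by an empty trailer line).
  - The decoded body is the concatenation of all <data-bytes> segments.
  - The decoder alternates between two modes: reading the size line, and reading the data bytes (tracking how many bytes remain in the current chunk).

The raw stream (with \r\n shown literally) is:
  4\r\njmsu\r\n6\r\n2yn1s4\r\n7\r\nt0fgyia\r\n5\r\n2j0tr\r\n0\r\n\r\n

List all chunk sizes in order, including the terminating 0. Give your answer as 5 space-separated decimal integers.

Chunk 1: stream[0..1]='4' size=0x4=4, data at stream[3..7]='jmsu' -> body[0..4], body so far='jmsu'
Chunk 2: stream[9..10]='6' size=0x6=6, data at stream[12..18]='2yn1s4' -> body[4..10], body so far='jmsu2yn1s4'
Chunk 3: stream[20..21]='7' size=0x7=7, data at stream[23..30]='t0fgyia' -> body[10..17], body so far='jmsu2yn1s4t0fgyia'
Chunk 4: stream[32..33]='5' size=0x5=5, data at stream[35..40]='2j0tr' -> body[17..22], body so far='jmsu2yn1s4t0fgyia2j0tr'
Chunk 5: stream[42..43]='0' size=0 (terminator). Final body='jmsu2yn1s4t0fgyia2j0tr' (22 bytes)

Answer: 4 6 7 5 0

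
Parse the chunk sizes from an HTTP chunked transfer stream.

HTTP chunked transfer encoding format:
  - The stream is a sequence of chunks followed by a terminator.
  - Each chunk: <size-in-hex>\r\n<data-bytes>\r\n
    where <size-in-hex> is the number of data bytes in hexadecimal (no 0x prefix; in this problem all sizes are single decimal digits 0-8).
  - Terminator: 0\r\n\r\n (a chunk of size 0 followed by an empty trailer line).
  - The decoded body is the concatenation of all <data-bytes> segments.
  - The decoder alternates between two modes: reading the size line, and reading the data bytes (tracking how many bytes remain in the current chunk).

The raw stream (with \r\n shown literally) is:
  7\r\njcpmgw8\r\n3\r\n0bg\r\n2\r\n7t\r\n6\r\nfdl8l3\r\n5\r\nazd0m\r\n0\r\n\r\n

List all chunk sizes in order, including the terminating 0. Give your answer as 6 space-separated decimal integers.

Chunk 1: stream[0..1]='7' size=0x7=7, data at stream[3..10]='jcpmgw8' -> body[0..7], body so far='jcpmgw8'
Chunk 2: stream[12..13]='3' size=0x3=3, data at stream[15..18]='0bg' -> body[7..10], body so far='jcpmgw80bg'
Chunk 3: stream[20..21]='2' size=0x2=2, data at stream[23..25]='7t' -> body[10..12], body so far='jcpmgw80bg7t'
Chunk 4: stream[27..28]='6' size=0x6=6, data at stream[30..36]='fdl8l3' -> body[12..18], body so far='jcpmgw80bg7tfdl8l3'
Chunk 5: stream[38..39]='5' size=0x5=5, data at stream[41..46]='azd0m' -> body[18..23], body so far='jcpmgw80bg7tfdl8l3azd0m'
Chunk 6: stream[48..49]='0' size=0 (terminator). Final body='jcpmgw80bg7tfdl8l3azd0m' (23 bytes)

Answer: 7 3 2 6 5 0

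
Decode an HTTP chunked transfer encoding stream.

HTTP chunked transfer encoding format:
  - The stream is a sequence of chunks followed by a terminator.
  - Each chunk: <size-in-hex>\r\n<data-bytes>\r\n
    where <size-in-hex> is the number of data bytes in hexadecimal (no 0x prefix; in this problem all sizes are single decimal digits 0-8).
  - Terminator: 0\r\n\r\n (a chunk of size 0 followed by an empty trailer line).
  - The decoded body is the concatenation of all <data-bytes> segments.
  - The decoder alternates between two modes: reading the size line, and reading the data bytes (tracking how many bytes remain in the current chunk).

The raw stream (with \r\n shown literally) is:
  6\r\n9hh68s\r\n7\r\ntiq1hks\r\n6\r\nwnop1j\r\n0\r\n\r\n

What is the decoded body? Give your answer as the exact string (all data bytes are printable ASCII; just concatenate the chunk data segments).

Chunk 1: stream[0..1]='6' size=0x6=6, data at stream[3..9]='9hh68s' -> body[0..6], body so far='9hh68s'
Chunk 2: stream[11..12]='7' size=0x7=7, data at stream[14..21]='tiq1hks' -> body[6..13], body so far='9hh68stiq1hks'
Chunk 3: stream[23..24]='6' size=0x6=6, data at stream[26..32]='wnop1j' -> body[13..19], body so far='9hh68stiq1hkswnop1j'
Chunk 4: stream[34..35]='0' size=0 (terminator). Final body='9hh68stiq1hkswnop1j' (19 bytes)

Answer: 9hh68stiq1hkswnop1j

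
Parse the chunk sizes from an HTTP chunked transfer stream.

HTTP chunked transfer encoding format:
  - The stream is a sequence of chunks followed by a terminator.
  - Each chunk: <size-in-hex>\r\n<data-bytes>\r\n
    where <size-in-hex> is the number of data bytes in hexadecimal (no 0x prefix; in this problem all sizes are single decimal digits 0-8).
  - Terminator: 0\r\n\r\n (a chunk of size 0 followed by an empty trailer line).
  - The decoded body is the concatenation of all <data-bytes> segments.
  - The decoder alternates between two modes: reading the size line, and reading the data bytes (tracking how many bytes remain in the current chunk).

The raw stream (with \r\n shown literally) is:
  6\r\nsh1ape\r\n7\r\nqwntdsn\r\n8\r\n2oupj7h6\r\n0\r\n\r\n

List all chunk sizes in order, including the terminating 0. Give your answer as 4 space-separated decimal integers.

Chunk 1: stream[0..1]='6' size=0x6=6, data at stream[3..9]='sh1ape' -> body[0..6], body so far='sh1ape'
Chunk 2: stream[11..12]='7' size=0x7=7, data at stream[14..21]='qwntdsn' -> body[6..13], body so far='sh1apeqwntdsn'
Chunk 3: stream[23..24]='8' size=0x8=8, data at stream[26..34]='2oupj7h6' -> body[13..21], body so far='sh1apeqwntdsn2oupj7h6'
Chunk 4: stream[36..37]='0' size=0 (terminator). Final body='sh1apeqwntdsn2oupj7h6' (21 bytes)

Answer: 6 7 8 0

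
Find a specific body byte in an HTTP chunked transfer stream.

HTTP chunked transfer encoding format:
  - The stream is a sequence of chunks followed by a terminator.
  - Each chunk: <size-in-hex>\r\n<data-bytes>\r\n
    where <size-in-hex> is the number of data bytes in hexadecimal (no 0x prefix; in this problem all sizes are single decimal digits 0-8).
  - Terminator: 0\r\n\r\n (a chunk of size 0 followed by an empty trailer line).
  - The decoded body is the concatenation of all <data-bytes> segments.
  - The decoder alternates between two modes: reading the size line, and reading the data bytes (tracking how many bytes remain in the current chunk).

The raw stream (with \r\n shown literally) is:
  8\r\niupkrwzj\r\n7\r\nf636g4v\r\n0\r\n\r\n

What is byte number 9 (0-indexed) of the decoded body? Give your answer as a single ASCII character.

Chunk 1: stream[0..1]='8' size=0x8=8, data at stream[3..11]='iupkrwzj' -> body[0..8], body so far='iupkrwzj'
Chunk 2: stream[13..14]='7' size=0x7=7, data at stream[16..23]='f636g4v' -> body[8..15], body so far='iupkrwzjf636g4v'
Chunk 3: stream[25..26]='0' size=0 (terminator). Final body='iupkrwzjf636g4v' (15 bytes)
Body byte 9 = '6'

Answer: 6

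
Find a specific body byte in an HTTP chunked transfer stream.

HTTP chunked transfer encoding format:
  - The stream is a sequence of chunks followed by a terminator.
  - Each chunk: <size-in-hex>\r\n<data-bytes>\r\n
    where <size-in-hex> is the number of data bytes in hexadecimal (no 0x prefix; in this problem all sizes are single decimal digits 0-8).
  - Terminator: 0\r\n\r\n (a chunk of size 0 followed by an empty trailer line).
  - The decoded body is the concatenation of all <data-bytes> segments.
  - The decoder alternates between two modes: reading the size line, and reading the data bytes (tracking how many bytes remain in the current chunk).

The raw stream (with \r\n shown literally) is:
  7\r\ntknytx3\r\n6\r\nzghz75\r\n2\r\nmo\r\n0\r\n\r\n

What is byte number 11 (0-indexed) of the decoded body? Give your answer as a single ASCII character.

Chunk 1: stream[0..1]='7' size=0x7=7, data at stream[3..10]='tknytx3' -> body[0..7], body so far='tknytx3'
Chunk 2: stream[12..13]='6' size=0x6=6, data at stream[15..21]='zghz75' -> body[7..13], body so far='tknytx3zghz75'
Chunk 3: stream[23..24]='2' size=0x2=2, data at stream[26..28]='mo' -> body[13..15], body so far='tknytx3zghz75mo'
Chunk 4: stream[30..31]='0' size=0 (terminator). Final body='tknytx3zghz75mo' (15 bytes)
Body byte 11 = '7'

Answer: 7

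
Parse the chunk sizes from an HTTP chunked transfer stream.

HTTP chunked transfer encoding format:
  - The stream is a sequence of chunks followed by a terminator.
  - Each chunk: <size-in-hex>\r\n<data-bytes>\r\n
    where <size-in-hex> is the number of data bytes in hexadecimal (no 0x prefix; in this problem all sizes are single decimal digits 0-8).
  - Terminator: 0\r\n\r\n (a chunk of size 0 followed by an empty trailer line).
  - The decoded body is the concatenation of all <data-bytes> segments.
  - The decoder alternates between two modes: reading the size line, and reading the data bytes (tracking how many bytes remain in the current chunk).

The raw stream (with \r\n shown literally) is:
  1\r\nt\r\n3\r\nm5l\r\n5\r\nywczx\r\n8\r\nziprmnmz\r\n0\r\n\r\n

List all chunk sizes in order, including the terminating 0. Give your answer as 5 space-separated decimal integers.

Answer: 1 3 5 8 0

Derivation:
Chunk 1: stream[0..1]='1' size=0x1=1, data at stream[3..4]='t' -> body[0..1], body so far='t'
Chunk 2: stream[6..7]='3' size=0x3=3, data at stream[9..12]='m5l' -> body[1..4], body so far='tm5l'
Chunk 3: stream[14..15]='5' size=0x5=5, data at stream[17..22]='ywczx' -> body[4..9], body so far='tm5lywczx'
Chunk 4: stream[24..25]='8' size=0x8=8, data at stream[27..35]='ziprmnmz' -> body[9..17], body so far='tm5lywczxziprmnmz'
Chunk 5: stream[37..38]='0' size=0 (terminator). Final body='tm5lywczxziprmnmz' (17 bytes)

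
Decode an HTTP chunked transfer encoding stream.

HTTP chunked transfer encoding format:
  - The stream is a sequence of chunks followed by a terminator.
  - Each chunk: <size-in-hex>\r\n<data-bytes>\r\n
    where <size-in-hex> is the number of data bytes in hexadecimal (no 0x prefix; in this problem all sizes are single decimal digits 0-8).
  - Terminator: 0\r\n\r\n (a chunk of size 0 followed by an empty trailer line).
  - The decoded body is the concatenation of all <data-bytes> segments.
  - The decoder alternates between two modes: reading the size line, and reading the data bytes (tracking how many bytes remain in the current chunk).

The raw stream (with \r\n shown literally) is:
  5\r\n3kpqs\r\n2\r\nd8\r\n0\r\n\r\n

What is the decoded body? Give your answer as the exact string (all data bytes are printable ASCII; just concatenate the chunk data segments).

Answer: 3kpqsd8

Derivation:
Chunk 1: stream[0..1]='5' size=0x5=5, data at stream[3..8]='3kpqs' -> body[0..5], body so far='3kpqs'
Chunk 2: stream[10..11]='2' size=0x2=2, data at stream[13..15]='d8' -> body[5..7], body so far='3kpqsd8'
Chunk 3: stream[17..18]='0' size=0 (terminator). Final body='3kpqsd8' (7 bytes)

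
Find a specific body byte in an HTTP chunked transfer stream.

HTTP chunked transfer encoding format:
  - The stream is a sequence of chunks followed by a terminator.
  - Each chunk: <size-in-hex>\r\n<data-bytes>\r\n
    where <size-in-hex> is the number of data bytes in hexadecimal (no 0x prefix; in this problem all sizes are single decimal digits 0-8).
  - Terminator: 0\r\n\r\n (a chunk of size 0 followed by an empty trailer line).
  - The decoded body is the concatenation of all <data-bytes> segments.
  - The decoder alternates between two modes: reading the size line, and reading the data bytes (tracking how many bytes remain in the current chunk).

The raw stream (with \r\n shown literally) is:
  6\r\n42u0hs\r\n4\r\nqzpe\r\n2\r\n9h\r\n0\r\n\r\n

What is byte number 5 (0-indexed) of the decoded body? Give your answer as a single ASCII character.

Answer: s

Derivation:
Chunk 1: stream[0..1]='6' size=0x6=6, data at stream[3..9]='42u0hs' -> body[0..6], body so far='42u0hs'
Chunk 2: stream[11..12]='4' size=0x4=4, data at stream[14..18]='qzpe' -> body[6..10], body so far='42u0hsqzpe'
Chunk 3: stream[20..21]='2' size=0x2=2, data at stream[23..25]='9h' -> body[10..12], body so far='42u0hsqzpe9h'
Chunk 4: stream[27..28]='0' size=0 (terminator). Final body='42u0hsqzpe9h' (12 bytes)
Body byte 5 = 's'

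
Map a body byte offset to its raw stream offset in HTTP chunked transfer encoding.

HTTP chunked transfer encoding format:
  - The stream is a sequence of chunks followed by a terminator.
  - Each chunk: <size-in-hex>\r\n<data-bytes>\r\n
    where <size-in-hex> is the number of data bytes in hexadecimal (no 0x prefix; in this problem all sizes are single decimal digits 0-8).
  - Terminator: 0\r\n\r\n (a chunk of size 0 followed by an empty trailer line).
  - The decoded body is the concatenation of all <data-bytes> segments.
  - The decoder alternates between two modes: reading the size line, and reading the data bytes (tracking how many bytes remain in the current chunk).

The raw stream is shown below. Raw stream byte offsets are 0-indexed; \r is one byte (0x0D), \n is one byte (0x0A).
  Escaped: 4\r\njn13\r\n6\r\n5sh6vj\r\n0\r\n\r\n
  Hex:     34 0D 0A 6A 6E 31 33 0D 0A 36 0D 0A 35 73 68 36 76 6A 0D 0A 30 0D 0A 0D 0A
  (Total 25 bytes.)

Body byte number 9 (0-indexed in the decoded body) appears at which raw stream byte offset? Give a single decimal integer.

Answer: 17

Derivation:
Chunk 1: stream[0..1]='4' size=0x4=4, data at stream[3..7]='jn13' -> body[0..4], body so far='jn13'
Chunk 2: stream[9..10]='6' size=0x6=6, data at stream[12..18]='5sh6vj' -> body[4..10], body so far='jn135sh6vj'
Chunk 3: stream[20..21]='0' size=0 (terminator). Final body='jn135sh6vj' (10 bytes)
Body byte 9 at stream offset 17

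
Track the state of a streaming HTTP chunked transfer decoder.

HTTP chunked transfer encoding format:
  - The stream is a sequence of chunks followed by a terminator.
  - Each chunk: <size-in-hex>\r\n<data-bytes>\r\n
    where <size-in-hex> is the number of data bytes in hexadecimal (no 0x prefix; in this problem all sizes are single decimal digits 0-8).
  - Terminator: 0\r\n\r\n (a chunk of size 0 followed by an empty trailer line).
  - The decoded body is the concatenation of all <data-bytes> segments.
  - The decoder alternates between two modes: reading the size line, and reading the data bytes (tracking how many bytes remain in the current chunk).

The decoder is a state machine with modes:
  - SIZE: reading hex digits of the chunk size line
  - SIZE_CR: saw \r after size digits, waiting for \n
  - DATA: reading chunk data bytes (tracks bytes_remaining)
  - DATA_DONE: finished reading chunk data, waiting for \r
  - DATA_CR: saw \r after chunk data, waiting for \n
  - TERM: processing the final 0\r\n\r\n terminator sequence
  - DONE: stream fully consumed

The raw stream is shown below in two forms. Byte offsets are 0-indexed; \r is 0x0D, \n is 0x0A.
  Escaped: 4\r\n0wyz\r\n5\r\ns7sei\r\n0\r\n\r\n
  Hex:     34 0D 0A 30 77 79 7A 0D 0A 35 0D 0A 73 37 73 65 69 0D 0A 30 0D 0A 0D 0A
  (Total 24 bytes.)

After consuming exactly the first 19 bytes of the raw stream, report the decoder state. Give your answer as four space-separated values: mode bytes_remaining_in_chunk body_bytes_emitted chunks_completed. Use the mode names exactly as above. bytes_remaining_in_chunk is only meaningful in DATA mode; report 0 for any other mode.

Byte 0 = '4': mode=SIZE remaining=0 emitted=0 chunks_done=0
Byte 1 = 0x0D: mode=SIZE_CR remaining=0 emitted=0 chunks_done=0
Byte 2 = 0x0A: mode=DATA remaining=4 emitted=0 chunks_done=0
Byte 3 = '0': mode=DATA remaining=3 emitted=1 chunks_done=0
Byte 4 = 'w': mode=DATA remaining=2 emitted=2 chunks_done=0
Byte 5 = 'y': mode=DATA remaining=1 emitted=3 chunks_done=0
Byte 6 = 'z': mode=DATA_DONE remaining=0 emitted=4 chunks_done=0
Byte 7 = 0x0D: mode=DATA_CR remaining=0 emitted=4 chunks_done=0
Byte 8 = 0x0A: mode=SIZE remaining=0 emitted=4 chunks_done=1
Byte 9 = '5': mode=SIZE remaining=0 emitted=4 chunks_done=1
Byte 10 = 0x0D: mode=SIZE_CR remaining=0 emitted=4 chunks_done=1
Byte 11 = 0x0A: mode=DATA remaining=5 emitted=4 chunks_done=1
Byte 12 = 's': mode=DATA remaining=4 emitted=5 chunks_done=1
Byte 13 = '7': mode=DATA remaining=3 emitted=6 chunks_done=1
Byte 14 = 's': mode=DATA remaining=2 emitted=7 chunks_done=1
Byte 15 = 'e': mode=DATA remaining=1 emitted=8 chunks_done=1
Byte 16 = 'i': mode=DATA_DONE remaining=0 emitted=9 chunks_done=1
Byte 17 = 0x0D: mode=DATA_CR remaining=0 emitted=9 chunks_done=1
Byte 18 = 0x0A: mode=SIZE remaining=0 emitted=9 chunks_done=2

Answer: SIZE 0 9 2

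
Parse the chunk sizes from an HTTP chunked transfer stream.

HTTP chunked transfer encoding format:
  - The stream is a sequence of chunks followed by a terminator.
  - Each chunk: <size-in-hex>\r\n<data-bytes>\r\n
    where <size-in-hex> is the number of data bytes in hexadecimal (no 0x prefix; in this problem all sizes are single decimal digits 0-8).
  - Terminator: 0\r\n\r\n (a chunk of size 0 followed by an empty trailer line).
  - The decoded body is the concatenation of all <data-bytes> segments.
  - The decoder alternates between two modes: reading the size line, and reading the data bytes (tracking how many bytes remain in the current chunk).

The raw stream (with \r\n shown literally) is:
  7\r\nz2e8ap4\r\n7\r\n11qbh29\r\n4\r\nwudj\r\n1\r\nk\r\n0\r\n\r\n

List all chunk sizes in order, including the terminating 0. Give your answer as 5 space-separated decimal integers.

Answer: 7 7 4 1 0

Derivation:
Chunk 1: stream[0..1]='7' size=0x7=7, data at stream[3..10]='z2e8ap4' -> body[0..7], body so far='z2e8ap4'
Chunk 2: stream[12..13]='7' size=0x7=7, data at stream[15..22]='11qbh29' -> body[7..14], body so far='z2e8ap411qbh29'
Chunk 3: stream[24..25]='4' size=0x4=4, data at stream[27..31]='wudj' -> body[14..18], body so far='z2e8ap411qbh29wudj'
Chunk 4: stream[33..34]='1' size=0x1=1, data at stream[36..37]='k' -> body[18..19], body so far='z2e8ap411qbh29wudjk'
Chunk 5: stream[39..40]='0' size=0 (terminator). Final body='z2e8ap411qbh29wudjk' (19 bytes)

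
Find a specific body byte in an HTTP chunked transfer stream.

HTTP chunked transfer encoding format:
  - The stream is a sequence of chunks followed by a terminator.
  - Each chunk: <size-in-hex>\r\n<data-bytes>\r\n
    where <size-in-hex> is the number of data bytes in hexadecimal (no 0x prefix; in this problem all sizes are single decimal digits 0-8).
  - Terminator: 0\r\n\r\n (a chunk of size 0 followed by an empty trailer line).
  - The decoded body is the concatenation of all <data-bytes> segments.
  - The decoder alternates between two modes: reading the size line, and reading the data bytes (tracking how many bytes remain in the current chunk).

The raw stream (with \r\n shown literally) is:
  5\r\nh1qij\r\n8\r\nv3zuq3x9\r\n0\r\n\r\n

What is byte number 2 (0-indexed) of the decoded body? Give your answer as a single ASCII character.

Answer: q

Derivation:
Chunk 1: stream[0..1]='5' size=0x5=5, data at stream[3..8]='h1qij' -> body[0..5], body so far='h1qij'
Chunk 2: stream[10..11]='8' size=0x8=8, data at stream[13..21]='v3zuq3x9' -> body[5..13], body so far='h1qijv3zuq3x9'
Chunk 3: stream[23..24]='0' size=0 (terminator). Final body='h1qijv3zuq3x9' (13 bytes)
Body byte 2 = 'q'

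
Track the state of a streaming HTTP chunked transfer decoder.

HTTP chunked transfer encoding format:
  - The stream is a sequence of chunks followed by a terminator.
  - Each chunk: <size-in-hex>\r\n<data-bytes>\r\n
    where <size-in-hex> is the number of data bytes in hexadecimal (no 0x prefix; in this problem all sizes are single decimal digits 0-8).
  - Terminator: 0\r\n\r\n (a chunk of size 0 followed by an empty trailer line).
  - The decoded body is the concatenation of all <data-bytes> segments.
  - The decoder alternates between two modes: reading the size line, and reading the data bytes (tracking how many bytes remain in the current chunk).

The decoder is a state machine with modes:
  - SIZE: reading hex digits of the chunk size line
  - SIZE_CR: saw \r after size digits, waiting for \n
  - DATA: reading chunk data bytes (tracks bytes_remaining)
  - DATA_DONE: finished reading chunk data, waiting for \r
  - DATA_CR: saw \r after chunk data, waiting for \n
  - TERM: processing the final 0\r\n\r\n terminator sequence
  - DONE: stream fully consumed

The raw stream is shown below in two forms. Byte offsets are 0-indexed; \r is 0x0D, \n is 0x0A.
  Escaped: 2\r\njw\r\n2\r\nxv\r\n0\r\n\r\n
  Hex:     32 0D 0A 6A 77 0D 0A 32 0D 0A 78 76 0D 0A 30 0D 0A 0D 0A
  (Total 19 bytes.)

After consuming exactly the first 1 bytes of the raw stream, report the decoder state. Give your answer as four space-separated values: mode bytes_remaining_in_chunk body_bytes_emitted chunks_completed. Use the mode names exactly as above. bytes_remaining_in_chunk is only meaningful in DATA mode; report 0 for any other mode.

Byte 0 = '2': mode=SIZE remaining=0 emitted=0 chunks_done=0

Answer: SIZE 0 0 0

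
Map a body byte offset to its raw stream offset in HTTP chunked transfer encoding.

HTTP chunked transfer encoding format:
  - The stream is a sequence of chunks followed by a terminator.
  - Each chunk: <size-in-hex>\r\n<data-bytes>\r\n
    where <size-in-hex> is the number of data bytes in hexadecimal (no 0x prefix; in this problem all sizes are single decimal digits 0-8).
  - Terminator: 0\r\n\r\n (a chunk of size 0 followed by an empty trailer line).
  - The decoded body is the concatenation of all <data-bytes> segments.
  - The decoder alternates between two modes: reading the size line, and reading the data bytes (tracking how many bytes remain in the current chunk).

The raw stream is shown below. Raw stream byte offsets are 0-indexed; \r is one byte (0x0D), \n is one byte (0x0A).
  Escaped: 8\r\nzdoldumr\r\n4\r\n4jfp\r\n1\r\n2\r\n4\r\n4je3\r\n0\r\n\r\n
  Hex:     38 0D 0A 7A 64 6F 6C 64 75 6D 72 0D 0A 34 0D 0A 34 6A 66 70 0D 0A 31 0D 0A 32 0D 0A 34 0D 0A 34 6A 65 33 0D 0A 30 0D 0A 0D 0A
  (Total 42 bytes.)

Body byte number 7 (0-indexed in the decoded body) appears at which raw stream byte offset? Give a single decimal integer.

Answer: 10

Derivation:
Chunk 1: stream[0..1]='8' size=0x8=8, data at stream[3..11]='zdoldumr' -> body[0..8], body so far='zdoldumr'
Chunk 2: stream[13..14]='4' size=0x4=4, data at stream[16..20]='4jfp' -> body[8..12], body so far='zdoldumr4jfp'
Chunk 3: stream[22..23]='1' size=0x1=1, data at stream[25..26]='2' -> body[12..13], body so far='zdoldumr4jfp2'
Chunk 4: stream[28..29]='4' size=0x4=4, data at stream[31..35]='4je3' -> body[13..17], body so far='zdoldumr4jfp24je3'
Chunk 5: stream[37..38]='0' size=0 (terminator). Final body='zdoldumr4jfp24je3' (17 bytes)
Body byte 7 at stream offset 10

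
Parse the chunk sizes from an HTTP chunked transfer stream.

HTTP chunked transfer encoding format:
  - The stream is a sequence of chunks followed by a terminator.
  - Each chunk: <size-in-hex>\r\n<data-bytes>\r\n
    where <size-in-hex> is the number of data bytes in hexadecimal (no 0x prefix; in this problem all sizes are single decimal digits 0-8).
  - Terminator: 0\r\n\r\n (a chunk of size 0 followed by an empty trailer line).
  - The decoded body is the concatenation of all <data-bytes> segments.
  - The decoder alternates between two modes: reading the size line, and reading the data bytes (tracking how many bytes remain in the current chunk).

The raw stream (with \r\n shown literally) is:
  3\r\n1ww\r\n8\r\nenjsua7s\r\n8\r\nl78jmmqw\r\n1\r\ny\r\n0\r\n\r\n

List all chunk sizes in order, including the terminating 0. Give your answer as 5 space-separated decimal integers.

Answer: 3 8 8 1 0

Derivation:
Chunk 1: stream[0..1]='3' size=0x3=3, data at stream[3..6]='1ww' -> body[0..3], body so far='1ww'
Chunk 2: stream[8..9]='8' size=0x8=8, data at stream[11..19]='enjsua7s' -> body[3..11], body so far='1wwenjsua7s'
Chunk 3: stream[21..22]='8' size=0x8=8, data at stream[24..32]='l78jmmqw' -> body[11..19], body so far='1wwenjsua7sl78jmmqw'
Chunk 4: stream[34..35]='1' size=0x1=1, data at stream[37..38]='y' -> body[19..20], body so far='1wwenjsua7sl78jmmqwy'
Chunk 5: stream[40..41]='0' size=0 (terminator). Final body='1wwenjsua7sl78jmmqwy' (20 bytes)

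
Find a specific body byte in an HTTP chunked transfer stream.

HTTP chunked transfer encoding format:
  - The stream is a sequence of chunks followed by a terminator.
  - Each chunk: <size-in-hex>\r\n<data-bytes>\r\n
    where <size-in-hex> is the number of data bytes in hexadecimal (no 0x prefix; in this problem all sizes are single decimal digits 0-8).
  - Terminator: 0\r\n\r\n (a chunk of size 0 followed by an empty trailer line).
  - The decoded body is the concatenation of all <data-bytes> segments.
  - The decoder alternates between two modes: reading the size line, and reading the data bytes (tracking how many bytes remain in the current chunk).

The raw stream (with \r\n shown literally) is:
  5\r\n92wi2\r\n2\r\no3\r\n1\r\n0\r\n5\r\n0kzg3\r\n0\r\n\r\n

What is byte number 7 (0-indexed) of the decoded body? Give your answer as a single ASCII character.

Chunk 1: stream[0..1]='5' size=0x5=5, data at stream[3..8]='92wi2' -> body[0..5], body so far='92wi2'
Chunk 2: stream[10..11]='2' size=0x2=2, data at stream[13..15]='o3' -> body[5..7], body so far='92wi2o3'
Chunk 3: stream[17..18]='1' size=0x1=1, data at stream[20..21]='0' -> body[7..8], body so far='92wi2o30'
Chunk 4: stream[23..24]='5' size=0x5=5, data at stream[26..31]='0kzg3' -> body[8..13], body so far='92wi2o300kzg3'
Chunk 5: stream[33..34]='0' size=0 (terminator). Final body='92wi2o300kzg3' (13 bytes)
Body byte 7 = '0'

Answer: 0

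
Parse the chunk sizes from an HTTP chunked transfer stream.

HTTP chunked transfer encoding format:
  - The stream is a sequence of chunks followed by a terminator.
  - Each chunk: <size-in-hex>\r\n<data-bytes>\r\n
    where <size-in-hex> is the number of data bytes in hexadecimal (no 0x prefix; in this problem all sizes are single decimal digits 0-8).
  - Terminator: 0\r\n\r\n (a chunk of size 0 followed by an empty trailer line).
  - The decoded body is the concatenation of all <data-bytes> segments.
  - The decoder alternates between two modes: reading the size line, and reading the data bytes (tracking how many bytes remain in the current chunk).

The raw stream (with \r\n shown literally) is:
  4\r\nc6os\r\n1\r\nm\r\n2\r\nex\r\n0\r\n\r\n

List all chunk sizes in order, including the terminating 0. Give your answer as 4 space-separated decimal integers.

Answer: 4 1 2 0

Derivation:
Chunk 1: stream[0..1]='4' size=0x4=4, data at stream[3..7]='c6os' -> body[0..4], body so far='c6os'
Chunk 2: stream[9..10]='1' size=0x1=1, data at stream[12..13]='m' -> body[4..5], body so far='c6osm'
Chunk 3: stream[15..16]='2' size=0x2=2, data at stream[18..20]='ex' -> body[5..7], body so far='c6osmex'
Chunk 4: stream[22..23]='0' size=0 (terminator). Final body='c6osmex' (7 bytes)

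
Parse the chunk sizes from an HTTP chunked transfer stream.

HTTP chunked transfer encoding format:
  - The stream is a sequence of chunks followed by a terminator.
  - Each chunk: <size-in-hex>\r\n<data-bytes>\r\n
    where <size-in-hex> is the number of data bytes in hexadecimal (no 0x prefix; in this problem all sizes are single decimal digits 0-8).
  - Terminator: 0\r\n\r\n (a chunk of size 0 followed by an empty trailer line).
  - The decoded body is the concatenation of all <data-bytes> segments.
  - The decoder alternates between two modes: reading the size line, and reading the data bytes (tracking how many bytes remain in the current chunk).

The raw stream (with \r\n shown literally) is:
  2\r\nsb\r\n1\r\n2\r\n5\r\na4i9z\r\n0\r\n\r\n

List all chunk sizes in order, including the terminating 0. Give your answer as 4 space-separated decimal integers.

Chunk 1: stream[0..1]='2' size=0x2=2, data at stream[3..5]='sb' -> body[0..2], body so far='sb'
Chunk 2: stream[7..8]='1' size=0x1=1, data at stream[10..11]='2' -> body[2..3], body so far='sb2'
Chunk 3: stream[13..14]='5' size=0x5=5, data at stream[16..21]='a4i9z' -> body[3..8], body so far='sb2a4i9z'
Chunk 4: stream[23..24]='0' size=0 (terminator). Final body='sb2a4i9z' (8 bytes)

Answer: 2 1 5 0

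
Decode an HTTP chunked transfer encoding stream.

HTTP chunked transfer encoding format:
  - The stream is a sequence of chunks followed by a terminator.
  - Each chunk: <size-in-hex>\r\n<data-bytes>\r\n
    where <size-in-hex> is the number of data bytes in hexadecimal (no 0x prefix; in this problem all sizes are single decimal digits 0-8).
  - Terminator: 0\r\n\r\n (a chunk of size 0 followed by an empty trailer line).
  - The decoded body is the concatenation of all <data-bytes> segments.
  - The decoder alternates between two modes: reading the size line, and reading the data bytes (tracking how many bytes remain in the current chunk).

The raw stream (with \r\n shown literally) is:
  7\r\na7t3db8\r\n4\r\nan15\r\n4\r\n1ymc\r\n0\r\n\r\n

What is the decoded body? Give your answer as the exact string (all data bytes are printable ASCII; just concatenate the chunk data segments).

Answer: a7t3db8an151ymc

Derivation:
Chunk 1: stream[0..1]='7' size=0x7=7, data at stream[3..10]='a7t3db8' -> body[0..7], body so far='a7t3db8'
Chunk 2: stream[12..13]='4' size=0x4=4, data at stream[15..19]='an15' -> body[7..11], body so far='a7t3db8an15'
Chunk 3: stream[21..22]='4' size=0x4=4, data at stream[24..28]='1ymc' -> body[11..15], body so far='a7t3db8an151ymc'
Chunk 4: stream[30..31]='0' size=0 (terminator). Final body='a7t3db8an151ymc' (15 bytes)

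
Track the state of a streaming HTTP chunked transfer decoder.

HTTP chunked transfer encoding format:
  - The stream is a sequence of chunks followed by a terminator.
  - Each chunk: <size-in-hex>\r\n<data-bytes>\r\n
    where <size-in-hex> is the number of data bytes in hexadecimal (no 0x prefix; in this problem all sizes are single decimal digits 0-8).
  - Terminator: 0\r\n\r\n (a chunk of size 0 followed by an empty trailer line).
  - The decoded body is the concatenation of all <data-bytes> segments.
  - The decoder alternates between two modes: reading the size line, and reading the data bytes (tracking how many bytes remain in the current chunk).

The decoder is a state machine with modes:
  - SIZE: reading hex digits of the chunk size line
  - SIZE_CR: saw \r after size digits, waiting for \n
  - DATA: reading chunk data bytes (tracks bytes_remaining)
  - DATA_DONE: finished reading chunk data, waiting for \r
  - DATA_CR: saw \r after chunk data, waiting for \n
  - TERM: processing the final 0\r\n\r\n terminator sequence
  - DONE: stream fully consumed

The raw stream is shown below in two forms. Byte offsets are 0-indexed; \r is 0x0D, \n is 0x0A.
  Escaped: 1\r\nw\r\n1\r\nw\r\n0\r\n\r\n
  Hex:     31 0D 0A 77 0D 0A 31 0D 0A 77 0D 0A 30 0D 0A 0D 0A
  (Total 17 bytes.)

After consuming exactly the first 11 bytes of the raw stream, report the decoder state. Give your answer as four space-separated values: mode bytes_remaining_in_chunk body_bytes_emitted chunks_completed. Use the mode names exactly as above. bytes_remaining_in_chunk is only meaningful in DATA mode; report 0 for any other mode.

Answer: DATA_CR 0 2 1

Derivation:
Byte 0 = '1': mode=SIZE remaining=0 emitted=0 chunks_done=0
Byte 1 = 0x0D: mode=SIZE_CR remaining=0 emitted=0 chunks_done=0
Byte 2 = 0x0A: mode=DATA remaining=1 emitted=0 chunks_done=0
Byte 3 = 'w': mode=DATA_DONE remaining=0 emitted=1 chunks_done=0
Byte 4 = 0x0D: mode=DATA_CR remaining=0 emitted=1 chunks_done=0
Byte 5 = 0x0A: mode=SIZE remaining=0 emitted=1 chunks_done=1
Byte 6 = '1': mode=SIZE remaining=0 emitted=1 chunks_done=1
Byte 7 = 0x0D: mode=SIZE_CR remaining=0 emitted=1 chunks_done=1
Byte 8 = 0x0A: mode=DATA remaining=1 emitted=1 chunks_done=1
Byte 9 = 'w': mode=DATA_DONE remaining=0 emitted=2 chunks_done=1
Byte 10 = 0x0D: mode=DATA_CR remaining=0 emitted=2 chunks_done=1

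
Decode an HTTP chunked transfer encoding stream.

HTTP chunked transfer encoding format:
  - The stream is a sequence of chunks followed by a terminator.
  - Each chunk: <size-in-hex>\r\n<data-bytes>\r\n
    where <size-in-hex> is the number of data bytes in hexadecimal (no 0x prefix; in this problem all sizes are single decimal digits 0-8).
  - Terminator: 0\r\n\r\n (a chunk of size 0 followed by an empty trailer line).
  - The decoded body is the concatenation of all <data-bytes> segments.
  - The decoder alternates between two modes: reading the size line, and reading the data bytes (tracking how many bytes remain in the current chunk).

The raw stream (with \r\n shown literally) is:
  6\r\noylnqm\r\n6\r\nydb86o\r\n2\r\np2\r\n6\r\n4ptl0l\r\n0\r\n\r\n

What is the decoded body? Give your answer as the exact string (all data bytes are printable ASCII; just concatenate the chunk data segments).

Answer: oylnqmydb86op24ptl0l

Derivation:
Chunk 1: stream[0..1]='6' size=0x6=6, data at stream[3..9]='oylnqm' -> body[0..6], body so far='oylnqm'
Chunk 2: stream[11..12]='6' size=0x6=6, data at stream[14..20]='ydb86o' -> body[6..12], body so far='oylnqmydb86o'
Chunk 3: stream[22..23]='2' size=0x2=2, data at stream[25..27]='p2' -> body[12..14], body so far='oylnqmydb86op2'
Chunk 4: stream[29..30]='6' size=0x6=6, data at stream[32..38]='4ptl0l' -> body[14..20], body so far='oylnqmydb86op24ptl0l'
Chunk 5: stream[40..41]='0' size=0 (terminator). Final body='oylnqmydb86op24ptl0l' (20 bytes)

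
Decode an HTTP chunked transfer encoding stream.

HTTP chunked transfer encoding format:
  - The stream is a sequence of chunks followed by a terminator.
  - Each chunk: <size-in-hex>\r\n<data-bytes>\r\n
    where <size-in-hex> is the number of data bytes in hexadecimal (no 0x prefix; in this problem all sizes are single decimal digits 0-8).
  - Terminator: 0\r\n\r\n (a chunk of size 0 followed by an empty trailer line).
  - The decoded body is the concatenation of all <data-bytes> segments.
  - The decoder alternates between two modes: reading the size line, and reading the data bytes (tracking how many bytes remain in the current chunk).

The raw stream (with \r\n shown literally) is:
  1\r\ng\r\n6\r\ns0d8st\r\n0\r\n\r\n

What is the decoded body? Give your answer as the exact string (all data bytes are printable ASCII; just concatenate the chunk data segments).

Answer: gs0d8st

Derivation:
Chunk 1: stream[0..1]='1' size=0x1=1, data at stream[3..4]='g' -> body[0..1], body so far='g'
Chunk 2: stream[6..7]='6' size=0x6=6, data at stream[9..15]='s0d8st' -> body[1..7], body so far='gs0d8st'
Chunk 3: stream[17..18]='0' size=0 (terminator). Final body='gs0d8st' (7 bytes)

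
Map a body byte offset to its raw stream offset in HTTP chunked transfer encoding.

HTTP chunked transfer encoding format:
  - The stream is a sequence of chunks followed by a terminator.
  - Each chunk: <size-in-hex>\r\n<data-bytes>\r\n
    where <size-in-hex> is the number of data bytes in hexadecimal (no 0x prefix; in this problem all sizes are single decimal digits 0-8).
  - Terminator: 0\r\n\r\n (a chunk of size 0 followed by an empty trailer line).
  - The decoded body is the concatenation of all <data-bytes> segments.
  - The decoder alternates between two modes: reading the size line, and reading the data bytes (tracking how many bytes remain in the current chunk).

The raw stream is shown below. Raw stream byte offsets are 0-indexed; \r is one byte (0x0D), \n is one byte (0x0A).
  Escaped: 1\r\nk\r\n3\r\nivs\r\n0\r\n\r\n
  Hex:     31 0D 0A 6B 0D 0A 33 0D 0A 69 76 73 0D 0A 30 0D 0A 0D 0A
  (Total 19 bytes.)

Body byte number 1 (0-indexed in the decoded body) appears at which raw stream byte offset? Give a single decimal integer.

Answer: 9

Derivation:
Chunk 1: stream[0..1]='1' size=0x1=1, data at stream[3..4]='k' -> body[0..1], body so far='k'
Chunk 2: stream[6..7]='3' size=0x3=3, data at stream[9..12]='ivs' -> body[1..4], body so far='kivs'
Chunk 3: stream[14..15]='0' size=0 (terminator). Final body='kivs' (4 bytes)
Body byte 1 at stream offset 9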